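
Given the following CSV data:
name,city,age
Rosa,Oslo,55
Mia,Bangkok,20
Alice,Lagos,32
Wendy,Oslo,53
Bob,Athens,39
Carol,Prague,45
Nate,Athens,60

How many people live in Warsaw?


Scanning city column for 'Warsaw':
Total matches: 0

ANSWER: 0


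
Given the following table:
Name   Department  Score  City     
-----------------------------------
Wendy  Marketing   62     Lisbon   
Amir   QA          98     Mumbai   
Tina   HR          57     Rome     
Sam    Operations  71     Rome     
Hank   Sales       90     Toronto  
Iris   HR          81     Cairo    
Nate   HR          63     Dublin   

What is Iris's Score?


Row 6: Iris
Score = 81

ANSWER: 81


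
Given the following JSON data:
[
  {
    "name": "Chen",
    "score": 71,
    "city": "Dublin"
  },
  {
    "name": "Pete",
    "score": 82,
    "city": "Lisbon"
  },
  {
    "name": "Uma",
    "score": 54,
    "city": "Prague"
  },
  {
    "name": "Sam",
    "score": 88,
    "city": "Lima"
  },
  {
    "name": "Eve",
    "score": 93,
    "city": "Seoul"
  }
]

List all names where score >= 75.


Filtering records where score >= 75:
  Chen (score=71) -> no
  Pete (score=82) -> YES
  Uma (score=54) -> no
  Sam (score=88) -> YES
  Eve (score=93) -> YES


ANSWER: Pete, Sam, Eve


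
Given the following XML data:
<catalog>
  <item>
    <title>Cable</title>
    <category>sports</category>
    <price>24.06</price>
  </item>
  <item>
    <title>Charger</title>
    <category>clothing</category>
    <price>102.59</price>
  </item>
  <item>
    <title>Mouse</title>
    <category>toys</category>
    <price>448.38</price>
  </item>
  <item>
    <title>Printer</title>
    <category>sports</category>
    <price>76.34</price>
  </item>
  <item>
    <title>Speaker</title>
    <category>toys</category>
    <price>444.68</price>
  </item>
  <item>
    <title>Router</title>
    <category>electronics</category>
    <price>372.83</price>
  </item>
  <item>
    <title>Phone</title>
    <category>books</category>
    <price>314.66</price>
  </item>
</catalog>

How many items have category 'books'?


Scanning <item> elements for <category>books</category>:
  Item 7: Phone -> MATCH
Count: 1

ANSWER: 1


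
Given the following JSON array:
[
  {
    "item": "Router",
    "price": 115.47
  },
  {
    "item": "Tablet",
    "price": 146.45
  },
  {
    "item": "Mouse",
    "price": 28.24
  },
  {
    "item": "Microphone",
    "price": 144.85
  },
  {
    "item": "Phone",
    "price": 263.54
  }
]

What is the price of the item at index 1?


Array index 1 -> Tablet
price = 146.45

ANSWER: 146.45


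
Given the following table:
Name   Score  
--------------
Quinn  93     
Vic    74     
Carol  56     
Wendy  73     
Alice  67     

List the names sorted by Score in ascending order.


Sorting by Score (ascending):
  Carol: 56
  Alice: 67
  Wendy: 73
  Vic: 74
  Quinn: 93


ANSWER: Carol, Alice, Wendy, Vic, Quinn


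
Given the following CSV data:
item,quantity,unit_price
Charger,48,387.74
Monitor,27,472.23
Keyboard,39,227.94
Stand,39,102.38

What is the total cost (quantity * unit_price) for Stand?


Row: Stand
quantity = 39
unit_price = 102.38
total = 39 * 102.38 = 3992.82

ANSWER: 3992.82


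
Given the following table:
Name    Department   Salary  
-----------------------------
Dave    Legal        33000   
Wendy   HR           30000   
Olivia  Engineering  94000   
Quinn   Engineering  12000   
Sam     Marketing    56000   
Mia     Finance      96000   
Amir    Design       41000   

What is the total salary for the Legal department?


Legal department members:
  Dave: 33000
Total = 33000 = 33000

ANSWER: 33000


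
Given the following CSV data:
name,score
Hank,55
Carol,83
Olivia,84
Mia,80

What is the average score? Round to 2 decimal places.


Scores: 55, 83, 84, 80
Sum = 302
Count = 4
Average = 302 / 4 = 75.50

ANSWER: 75.50


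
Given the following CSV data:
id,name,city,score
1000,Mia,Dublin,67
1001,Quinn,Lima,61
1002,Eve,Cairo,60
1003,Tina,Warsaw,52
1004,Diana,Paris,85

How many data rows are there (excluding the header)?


Counting rows (excluding header):
Header: id,name,city,score
Data rows: 5

ANSWER: 5


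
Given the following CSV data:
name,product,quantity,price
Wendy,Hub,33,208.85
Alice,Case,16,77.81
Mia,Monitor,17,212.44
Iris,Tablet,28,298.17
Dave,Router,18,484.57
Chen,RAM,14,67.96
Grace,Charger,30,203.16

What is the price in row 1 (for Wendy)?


Row 1: Wendy
Column 'price' = 208.85

ANSWER: 208.85


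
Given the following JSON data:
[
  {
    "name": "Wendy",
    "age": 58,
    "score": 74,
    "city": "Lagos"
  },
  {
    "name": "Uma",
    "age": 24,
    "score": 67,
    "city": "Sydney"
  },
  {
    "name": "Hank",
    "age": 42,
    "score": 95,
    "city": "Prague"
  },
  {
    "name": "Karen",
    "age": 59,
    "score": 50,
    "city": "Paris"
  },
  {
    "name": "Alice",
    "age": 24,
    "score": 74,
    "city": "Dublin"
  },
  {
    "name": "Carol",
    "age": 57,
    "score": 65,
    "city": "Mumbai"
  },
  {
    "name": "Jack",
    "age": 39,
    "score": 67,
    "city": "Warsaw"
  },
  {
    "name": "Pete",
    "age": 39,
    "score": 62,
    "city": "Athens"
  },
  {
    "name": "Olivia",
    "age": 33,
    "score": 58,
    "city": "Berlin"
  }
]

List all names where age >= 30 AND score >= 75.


Checking both conditions:
  Wendy (age=58, score=74) -> no
  Uma (age=24, score=67) -> no
  Hank (age=42, score=95) -> YES
  Karen (age=59, score=50) -> no
  Alice (age=24, score=74) -> no
  Carol (age=57, score=65) -> no
  Jack (age=39, score=67) -> no
  Pete (age=39, score=62) -> no
  Olivia (age=33, score=58) -> no


ANSWER: Hank


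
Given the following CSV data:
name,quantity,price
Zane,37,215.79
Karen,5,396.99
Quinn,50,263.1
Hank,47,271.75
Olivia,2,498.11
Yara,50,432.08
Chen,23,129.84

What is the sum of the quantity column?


Values in 'quantity' column:
  Row 1: 37
  Row 2: 5
  Row 3: 50
  Row 4: 47
  Row 5: 2
  Row 6: 50
  Row 7: 23
Sum = 37 + 5 + 50 + 47 + 2 + 50 + 23 = 214

ANSWER: 214


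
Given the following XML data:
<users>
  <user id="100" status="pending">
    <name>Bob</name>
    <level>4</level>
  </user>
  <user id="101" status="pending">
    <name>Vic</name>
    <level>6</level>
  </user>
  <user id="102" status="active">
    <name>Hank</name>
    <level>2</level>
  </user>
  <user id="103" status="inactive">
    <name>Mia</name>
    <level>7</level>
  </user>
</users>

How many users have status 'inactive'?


Counting users with status='inactive':
  Mia (id=103) -> MATCH
Count: 1

ANSWER: 1


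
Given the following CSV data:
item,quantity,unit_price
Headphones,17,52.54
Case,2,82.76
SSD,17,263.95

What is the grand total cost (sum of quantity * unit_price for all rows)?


Computing row totals:
  Headphones: 17 * 52.54 = 893.18
  Case: 2 * 82.76 = 165.52
  SSD: 17 * 263.95 = 4487.15
Grand total = 893.18 + 165.52 + 4487.15 = 5545.85

ANSWER: 5545.85


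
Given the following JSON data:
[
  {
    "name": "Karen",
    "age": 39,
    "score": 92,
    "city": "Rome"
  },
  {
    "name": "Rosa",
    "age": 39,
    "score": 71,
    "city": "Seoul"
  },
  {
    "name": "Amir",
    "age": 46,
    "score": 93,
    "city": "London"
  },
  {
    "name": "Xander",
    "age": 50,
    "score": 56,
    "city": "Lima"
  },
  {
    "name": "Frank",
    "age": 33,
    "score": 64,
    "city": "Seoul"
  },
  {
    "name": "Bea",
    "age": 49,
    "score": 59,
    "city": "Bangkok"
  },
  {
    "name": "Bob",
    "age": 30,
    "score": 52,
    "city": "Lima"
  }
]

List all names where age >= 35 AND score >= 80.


Checking both conditions:
  Karen (age=39, score=92) -> YES
  Rosa (age=39, score=71) -> no
  Amir (age=46, score=93) -> YES
  Xander (age=50, score=56) -> no
  Frank (age=33, score=64) -> no
  Bea (age=49, score=59) -> no
  Bob (age=30, score=52) -> no


ANSWER: Karen, Amir


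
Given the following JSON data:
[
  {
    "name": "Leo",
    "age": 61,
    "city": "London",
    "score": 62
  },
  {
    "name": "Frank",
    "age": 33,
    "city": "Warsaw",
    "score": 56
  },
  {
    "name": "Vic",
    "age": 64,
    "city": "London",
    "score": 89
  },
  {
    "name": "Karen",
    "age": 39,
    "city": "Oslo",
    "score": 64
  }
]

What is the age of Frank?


Looking up record where name = Frank
Record index: 1
Field 'age' = 33

ANSWER: 33


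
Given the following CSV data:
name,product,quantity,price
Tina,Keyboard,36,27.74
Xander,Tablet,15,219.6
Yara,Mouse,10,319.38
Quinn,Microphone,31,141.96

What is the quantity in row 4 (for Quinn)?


Row 4: Quinn
Column 'quantity' = 31

ANSWER: 31


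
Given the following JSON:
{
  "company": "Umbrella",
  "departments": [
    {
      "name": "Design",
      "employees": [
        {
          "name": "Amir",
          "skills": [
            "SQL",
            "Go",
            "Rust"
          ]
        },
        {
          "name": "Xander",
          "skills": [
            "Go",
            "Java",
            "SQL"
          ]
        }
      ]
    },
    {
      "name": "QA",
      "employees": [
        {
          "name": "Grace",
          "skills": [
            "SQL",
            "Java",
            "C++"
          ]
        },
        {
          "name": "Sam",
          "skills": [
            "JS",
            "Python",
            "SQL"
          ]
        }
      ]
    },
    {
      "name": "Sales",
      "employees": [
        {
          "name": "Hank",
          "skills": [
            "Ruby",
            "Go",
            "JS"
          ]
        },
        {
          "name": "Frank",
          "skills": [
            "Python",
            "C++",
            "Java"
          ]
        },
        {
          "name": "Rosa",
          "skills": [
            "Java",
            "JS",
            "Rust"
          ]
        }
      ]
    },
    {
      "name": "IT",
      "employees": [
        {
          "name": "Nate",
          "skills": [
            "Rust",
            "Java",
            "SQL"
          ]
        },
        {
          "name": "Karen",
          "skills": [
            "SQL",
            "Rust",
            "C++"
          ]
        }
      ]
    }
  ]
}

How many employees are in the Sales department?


Path: departments[2].employees
Count: 3

ANSWER: 3


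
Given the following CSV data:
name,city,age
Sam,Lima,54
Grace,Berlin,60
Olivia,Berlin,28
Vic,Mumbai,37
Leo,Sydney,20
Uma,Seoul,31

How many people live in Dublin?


Scanning city column for 'Dublin':
Total matches: 0

ANSWER: 0


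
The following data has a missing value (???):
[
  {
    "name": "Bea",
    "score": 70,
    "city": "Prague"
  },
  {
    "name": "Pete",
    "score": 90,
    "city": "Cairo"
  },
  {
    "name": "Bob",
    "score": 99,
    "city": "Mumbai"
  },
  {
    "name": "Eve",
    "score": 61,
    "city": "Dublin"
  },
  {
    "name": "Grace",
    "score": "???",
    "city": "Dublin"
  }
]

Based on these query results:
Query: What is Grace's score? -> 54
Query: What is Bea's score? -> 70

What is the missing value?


The missing value is Grace's score
From query: Grace's score = 54

ANSWER: 54


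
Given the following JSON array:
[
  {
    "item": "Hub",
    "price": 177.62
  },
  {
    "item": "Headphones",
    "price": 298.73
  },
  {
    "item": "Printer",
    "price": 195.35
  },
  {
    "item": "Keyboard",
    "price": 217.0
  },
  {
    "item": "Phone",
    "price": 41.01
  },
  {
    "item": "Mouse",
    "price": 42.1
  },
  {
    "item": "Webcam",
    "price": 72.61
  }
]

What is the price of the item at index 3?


Array index 3 -> Keyboard
price = 217.0

ANSWER: 217.0


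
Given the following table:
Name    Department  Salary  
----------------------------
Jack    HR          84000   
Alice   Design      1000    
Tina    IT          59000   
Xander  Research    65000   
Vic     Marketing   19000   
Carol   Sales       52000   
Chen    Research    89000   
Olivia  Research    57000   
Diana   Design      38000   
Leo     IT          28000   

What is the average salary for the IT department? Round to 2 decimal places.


IT department members:
  Tina: 59000
  Leo: 28000
Sum = 87000
Count = 2
Average = 87000 / 2 = 43500.00

ANSWER: 43500.00


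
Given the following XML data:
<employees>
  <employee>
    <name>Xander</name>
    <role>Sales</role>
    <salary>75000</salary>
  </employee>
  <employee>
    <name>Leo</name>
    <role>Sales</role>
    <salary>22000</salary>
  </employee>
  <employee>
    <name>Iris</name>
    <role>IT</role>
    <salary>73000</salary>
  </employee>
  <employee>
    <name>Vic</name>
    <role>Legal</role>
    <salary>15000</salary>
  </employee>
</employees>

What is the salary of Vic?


Searching for <employee> with <name>Vic</name>
Found at position 4
<salary>15000</salary>

ANSWER: 15000


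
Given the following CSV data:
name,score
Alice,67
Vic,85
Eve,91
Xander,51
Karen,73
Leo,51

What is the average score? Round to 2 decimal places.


Scores: 67, 85, 91, 51, 73, 51
Sum = 418
Count = 6
Average = 418 / 6 = 69.67

ANSWER: 69.67


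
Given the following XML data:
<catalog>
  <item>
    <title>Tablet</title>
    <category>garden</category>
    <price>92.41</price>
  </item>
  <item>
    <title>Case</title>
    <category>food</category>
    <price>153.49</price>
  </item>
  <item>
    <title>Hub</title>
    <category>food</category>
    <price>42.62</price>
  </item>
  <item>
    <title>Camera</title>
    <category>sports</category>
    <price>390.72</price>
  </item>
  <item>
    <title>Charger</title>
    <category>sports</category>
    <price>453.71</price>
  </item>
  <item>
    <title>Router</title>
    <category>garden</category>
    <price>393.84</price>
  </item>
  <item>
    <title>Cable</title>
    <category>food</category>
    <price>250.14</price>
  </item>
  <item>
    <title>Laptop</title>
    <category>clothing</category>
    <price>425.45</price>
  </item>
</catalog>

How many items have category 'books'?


Scanning <item> elements for <category>books</category>:
Count: 0

ANSWER: 0


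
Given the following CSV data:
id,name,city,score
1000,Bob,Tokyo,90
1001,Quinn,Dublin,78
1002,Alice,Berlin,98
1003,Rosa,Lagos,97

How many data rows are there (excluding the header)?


Counting rows (excluding header):
Header: id,name,city,score
Data rows: 4

ANSWER: 4


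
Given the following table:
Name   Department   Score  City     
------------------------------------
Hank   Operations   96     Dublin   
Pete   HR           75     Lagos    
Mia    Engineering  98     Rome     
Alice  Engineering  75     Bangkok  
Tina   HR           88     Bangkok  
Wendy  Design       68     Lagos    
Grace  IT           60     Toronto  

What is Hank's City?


Row 1: Hank
City = Dublin

ANSWER: Dublin


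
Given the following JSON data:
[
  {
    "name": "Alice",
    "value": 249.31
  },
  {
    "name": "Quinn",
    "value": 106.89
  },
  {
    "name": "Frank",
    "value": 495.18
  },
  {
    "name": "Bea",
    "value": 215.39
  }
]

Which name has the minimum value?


Comparing values:
  Alice: 249.31
  Quinn: 106.89
  Frank: 495.18
  Bea: 215.39
Minimum: Quinn (106.89)

ANSWER: Quinn


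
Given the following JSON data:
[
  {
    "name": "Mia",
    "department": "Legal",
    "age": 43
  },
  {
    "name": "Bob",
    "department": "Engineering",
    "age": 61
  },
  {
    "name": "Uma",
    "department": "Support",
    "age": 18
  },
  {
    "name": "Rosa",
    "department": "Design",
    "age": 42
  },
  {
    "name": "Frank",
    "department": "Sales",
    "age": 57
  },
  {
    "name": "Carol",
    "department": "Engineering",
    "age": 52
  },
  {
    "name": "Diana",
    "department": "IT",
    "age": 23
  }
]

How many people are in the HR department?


Scanning records for department = HR
  No matches found
Count: 0

ANSWER: 0


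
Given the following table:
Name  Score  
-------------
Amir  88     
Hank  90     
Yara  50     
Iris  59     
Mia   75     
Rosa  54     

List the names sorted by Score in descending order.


Sorting by Score (descending):
  Hank: 90
  Amir: 88
  Mia: 75
  Iris: 59
  Rosa: 54
  Yara: 50


ANSWER: Hank, Amir, Mia, Iris, Rosa, Yara


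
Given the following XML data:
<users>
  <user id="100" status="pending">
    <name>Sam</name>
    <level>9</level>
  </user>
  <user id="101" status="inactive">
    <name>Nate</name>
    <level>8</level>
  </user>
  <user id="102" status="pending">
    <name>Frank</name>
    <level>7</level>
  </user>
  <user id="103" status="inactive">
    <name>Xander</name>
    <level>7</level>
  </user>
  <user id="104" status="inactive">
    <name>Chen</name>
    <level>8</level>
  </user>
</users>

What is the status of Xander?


Finding user with name = Xander
user id="103" status="inactive"

ANSWER: inactive


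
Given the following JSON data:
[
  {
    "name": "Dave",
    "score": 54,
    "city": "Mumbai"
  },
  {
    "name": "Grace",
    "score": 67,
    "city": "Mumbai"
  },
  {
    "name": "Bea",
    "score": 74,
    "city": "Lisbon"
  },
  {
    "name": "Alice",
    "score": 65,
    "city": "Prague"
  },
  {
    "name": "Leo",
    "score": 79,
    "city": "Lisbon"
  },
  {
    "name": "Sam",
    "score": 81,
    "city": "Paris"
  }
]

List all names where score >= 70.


Filtering records where score >= 70:
  Dave (score=54) -> no
  Grace (score=67) -> no
  Bea (score=74) -> YES
  Alice (score=65) -> no
  Leo (score=79) -> YES
  Sam (score=81) -> YES


ANSWER: Bea, Leo, Sam


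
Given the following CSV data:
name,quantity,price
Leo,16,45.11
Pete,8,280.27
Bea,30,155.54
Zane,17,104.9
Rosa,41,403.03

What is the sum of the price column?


Values in 'price' column:
  Row 1: 45.11
  Row 2: 280.27
  Row 3: 155.54
  Row 4: 104.9
  Row 5: 403.03
Sum = 45.11 + 280.27 + 155.54 + 104.9 + 403.03 = 988.85

ANSWER: 988.85


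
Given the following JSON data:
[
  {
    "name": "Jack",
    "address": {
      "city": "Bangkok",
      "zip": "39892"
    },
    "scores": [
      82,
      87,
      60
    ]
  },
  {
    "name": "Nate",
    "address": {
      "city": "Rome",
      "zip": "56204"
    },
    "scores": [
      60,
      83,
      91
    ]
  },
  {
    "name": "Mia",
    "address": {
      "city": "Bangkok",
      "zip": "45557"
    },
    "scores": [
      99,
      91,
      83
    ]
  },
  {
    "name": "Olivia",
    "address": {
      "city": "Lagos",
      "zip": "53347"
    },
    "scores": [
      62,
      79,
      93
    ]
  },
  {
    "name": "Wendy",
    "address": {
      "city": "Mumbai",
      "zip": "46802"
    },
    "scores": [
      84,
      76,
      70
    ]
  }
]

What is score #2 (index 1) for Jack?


Path: records[0].scores[1]
Value: 87

ANSWER: 87


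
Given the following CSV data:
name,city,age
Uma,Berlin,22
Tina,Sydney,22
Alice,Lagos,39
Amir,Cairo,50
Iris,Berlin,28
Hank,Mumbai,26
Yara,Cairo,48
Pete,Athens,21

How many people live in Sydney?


Scanning city column for 'Sydney':
  Row 2: Tina -> MATCH
Total matches: 1

ANSWER: 1


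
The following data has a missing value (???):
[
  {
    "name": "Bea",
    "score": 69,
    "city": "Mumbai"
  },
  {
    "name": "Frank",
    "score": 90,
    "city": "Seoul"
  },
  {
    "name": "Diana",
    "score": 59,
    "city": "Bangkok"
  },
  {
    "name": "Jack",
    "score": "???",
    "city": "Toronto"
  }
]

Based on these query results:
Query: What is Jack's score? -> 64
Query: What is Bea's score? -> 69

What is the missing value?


The missing value is Jack's score
From query: Jack's score = 64

ANSWER: 64


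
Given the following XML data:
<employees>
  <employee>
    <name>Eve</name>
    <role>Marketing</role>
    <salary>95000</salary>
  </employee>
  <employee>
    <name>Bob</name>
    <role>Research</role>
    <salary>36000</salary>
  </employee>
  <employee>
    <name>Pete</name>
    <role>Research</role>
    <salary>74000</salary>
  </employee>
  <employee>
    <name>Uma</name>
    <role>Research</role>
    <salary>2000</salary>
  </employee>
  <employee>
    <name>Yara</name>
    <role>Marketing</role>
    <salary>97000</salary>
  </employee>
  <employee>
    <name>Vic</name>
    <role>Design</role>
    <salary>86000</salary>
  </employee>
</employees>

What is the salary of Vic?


Searching for <employee> with <name>Vic</name>
Found at position 6
<salary>86000</salary>

ANSWER: 86000


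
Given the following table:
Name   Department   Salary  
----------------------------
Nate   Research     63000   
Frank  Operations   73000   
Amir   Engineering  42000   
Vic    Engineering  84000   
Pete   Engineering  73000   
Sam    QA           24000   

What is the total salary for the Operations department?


Operations department members:
  Frank: 73000
Total = 73000 = 73000

ANSWER: 73000


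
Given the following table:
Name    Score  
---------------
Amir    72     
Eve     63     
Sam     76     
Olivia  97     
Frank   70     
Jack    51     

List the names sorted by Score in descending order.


Sorting by Score (descending):
  Olivia: 97
  Sam: 76
  Amir: 72
  Frank: 70
  Eve: 63
  Jack: 51


ANSWER: Olivia, Sam, Amir, Frank, Eve, Jack


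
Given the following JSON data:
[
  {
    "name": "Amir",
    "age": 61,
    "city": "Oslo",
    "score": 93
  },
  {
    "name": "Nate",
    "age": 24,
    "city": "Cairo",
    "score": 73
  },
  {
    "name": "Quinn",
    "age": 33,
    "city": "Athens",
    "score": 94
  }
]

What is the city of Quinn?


Looking up record where name = Quinn
Record index: 2
Field 'city' = Athens

ANSWER: Athens


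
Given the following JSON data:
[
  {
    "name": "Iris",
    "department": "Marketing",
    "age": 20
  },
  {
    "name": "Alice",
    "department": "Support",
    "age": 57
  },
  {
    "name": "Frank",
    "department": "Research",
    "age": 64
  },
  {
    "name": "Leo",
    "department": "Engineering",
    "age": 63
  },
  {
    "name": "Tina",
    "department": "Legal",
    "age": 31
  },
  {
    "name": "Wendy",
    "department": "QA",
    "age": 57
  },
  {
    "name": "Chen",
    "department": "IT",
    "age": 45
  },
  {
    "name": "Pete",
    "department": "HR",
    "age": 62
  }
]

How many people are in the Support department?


Scanning records for department = Support
  Record 1: Alice
Count: 1

ANSWER: 1


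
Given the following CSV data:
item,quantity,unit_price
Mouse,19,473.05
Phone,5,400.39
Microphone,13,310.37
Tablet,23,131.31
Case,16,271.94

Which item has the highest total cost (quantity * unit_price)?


Computing row totals:
  Mouse: 8987.95
  Phone: 2001.95
  Microphone: 4034.81
  Tablet: 3020.13
  Case: 4351.04
Maximum: Mouse (8987.95)

ANSWER: Mouse


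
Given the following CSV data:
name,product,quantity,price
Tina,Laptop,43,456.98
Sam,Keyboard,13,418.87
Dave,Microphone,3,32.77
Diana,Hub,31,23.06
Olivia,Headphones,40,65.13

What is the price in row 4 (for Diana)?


Row 4: Diana
Column 'price' = 23.06

ANSWER: 23.06


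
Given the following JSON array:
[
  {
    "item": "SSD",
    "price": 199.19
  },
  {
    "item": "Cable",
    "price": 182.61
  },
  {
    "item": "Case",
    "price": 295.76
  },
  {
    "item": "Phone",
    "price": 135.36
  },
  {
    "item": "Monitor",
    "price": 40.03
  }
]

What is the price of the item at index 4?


Array index 4 -> Monitor
price = 40.03

ANSWER: 40.03


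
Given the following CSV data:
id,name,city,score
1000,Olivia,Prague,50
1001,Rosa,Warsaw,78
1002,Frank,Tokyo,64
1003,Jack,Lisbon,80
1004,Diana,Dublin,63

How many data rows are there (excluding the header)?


Counting rows (excluding header):
Header: id,name,city,score
Data rows: 5

ANSWER: 5


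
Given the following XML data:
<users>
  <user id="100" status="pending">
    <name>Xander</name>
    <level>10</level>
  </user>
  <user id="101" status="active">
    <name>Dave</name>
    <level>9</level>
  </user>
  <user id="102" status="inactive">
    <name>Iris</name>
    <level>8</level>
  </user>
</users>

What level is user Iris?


Finding user: Iris
<level>8</level>

ANSWER: 8


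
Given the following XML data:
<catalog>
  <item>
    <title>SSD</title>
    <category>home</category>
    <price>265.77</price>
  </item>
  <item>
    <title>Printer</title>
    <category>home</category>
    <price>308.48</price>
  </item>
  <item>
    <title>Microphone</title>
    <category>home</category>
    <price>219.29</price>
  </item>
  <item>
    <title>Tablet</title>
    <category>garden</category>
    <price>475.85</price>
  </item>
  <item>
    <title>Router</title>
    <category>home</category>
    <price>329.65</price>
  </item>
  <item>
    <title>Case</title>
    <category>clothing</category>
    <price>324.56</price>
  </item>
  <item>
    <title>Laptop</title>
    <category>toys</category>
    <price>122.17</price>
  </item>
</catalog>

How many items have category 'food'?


Scanning <item> elements for <category>food</category>:
Count: 0

ANSWER: 0


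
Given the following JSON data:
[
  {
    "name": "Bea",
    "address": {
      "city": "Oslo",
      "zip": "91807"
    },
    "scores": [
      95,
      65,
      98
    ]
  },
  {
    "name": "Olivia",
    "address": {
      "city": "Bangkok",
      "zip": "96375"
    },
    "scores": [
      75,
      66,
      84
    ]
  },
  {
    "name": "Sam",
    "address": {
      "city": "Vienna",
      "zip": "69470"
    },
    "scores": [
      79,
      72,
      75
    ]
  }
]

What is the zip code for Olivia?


Path: records[1].address.zip
Value: 96375

ANSWER: 96375


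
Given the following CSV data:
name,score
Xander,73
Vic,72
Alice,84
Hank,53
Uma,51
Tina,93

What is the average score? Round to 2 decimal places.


Scores: 73, 72, 84, 53, 51, 93
Sum = 426
Count = 6
Average = 426 / 6 = 71.00

ANSWER: 71.00


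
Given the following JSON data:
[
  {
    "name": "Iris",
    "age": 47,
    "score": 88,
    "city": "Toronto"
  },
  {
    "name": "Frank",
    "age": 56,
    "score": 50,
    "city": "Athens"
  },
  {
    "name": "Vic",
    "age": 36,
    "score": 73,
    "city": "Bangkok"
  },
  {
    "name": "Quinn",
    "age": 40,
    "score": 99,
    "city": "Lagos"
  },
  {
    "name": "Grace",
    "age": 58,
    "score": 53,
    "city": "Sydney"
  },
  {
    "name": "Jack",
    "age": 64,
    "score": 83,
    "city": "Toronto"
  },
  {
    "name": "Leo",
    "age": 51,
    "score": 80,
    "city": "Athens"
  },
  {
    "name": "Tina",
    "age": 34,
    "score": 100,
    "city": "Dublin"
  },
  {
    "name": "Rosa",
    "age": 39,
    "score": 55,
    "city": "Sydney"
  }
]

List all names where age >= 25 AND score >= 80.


Checking both conditions:
  Iris (age=47, score=88) -> YES
  Frank (age=56, score=50) -> no
  Vic (age=36, score=73) -> no
  Quinn (age=40, score=99) -> YES
  Grace (age=58, score=53) -> no
  Jack (age=64, score=83) -> YES
  Leo (age=51, score=80) -> YES
  Tina (age=34, score=100) -> YES
  Rosa (age=39, score=55) -> no


ANSWER: Iris, Quinn, Jack, Leo, Tina


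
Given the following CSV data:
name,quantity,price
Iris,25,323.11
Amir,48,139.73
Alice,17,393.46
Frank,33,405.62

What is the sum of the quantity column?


Values in 'quantity' column:
  Row 1: 25
  Row 2: 48
  Row 3: 17
  Row 4: 33
Sum = 25 + 48 + 17 + 33 = 123

ANSWER: 123


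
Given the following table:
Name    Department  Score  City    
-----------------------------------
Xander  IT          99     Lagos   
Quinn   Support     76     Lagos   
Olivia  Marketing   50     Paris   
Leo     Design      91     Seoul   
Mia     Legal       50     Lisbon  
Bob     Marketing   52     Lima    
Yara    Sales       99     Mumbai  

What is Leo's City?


Row 4: Leo
City = Seoul

ANSWER: Seoul


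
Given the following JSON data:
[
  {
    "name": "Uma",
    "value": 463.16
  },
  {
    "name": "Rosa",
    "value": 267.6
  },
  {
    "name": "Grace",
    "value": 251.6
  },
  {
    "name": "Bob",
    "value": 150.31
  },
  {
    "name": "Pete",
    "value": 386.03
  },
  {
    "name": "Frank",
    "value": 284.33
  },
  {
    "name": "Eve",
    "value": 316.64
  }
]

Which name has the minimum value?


Comparing values:
  Uma: 463.16
  Rosa: 267.6
  Grace: 251.6
  Bob: 150.31
  Pete: 386.03
  Frank: 284.33
  Eve: 316.64
Minimum: Bob (150.31)

ANSWER: Bob


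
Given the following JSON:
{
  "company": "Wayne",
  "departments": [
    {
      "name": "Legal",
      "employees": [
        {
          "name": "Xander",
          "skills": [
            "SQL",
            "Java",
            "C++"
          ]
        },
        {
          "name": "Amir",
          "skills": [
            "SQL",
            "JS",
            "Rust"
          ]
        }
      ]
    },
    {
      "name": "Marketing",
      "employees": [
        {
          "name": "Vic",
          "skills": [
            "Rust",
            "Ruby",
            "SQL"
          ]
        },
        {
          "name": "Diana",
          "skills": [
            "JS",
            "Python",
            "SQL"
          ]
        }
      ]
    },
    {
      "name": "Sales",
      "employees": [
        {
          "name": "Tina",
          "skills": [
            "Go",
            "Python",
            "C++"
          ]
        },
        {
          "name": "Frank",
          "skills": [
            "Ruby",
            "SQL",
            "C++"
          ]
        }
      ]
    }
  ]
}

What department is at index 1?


Path: departments[1].name
Value: Marketing

ANSWER: Marketing


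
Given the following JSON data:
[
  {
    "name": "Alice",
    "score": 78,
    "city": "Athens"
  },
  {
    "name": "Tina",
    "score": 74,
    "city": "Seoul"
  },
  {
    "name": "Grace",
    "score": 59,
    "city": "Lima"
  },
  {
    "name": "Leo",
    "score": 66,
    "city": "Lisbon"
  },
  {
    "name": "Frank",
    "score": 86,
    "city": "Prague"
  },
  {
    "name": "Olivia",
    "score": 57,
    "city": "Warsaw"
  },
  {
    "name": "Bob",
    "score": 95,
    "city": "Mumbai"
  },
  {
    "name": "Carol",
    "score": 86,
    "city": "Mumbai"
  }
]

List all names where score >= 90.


Filtering records where score >= 90:
  Alice (score=78) -> no
  Tina (score=74) -> no
  Grace (score=59) -> no
  Leo (score=66) -> no
  Frank (score=86) -> no
  Olivia (score=57) -> no
  Bob (score=95) -> YES
  Carol (score=86) -> no


ANSWER: Bob


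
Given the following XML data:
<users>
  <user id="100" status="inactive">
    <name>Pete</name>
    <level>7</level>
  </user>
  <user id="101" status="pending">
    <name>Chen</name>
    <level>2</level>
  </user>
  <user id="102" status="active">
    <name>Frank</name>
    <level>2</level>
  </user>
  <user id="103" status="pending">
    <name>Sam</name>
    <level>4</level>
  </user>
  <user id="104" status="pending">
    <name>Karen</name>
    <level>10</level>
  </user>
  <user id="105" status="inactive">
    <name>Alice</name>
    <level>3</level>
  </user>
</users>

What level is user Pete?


Finding user: Pete
<level>7</level>

ANSWER: 7


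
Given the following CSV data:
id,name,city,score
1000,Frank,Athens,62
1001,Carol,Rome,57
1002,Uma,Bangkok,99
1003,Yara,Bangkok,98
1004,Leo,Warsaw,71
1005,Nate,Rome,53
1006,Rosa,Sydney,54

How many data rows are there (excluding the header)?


Counting rows (excluding header):
Header: id,name,city,score
Data rows: 7

ANSWER: 7


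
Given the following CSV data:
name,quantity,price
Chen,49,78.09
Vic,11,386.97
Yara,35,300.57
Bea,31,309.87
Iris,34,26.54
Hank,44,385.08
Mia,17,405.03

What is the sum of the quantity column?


Values in 'quantity' column:
  Row 1: 49
  Row 2: 11
  Row 3: 35
  Row 4: 31
  Row 5: 34
  Row 6: 44
  Row 7: 17
Sum = 49 + 11 + 35 + 31 + 34 + 44 + 17 = 221

ANSWER: 221


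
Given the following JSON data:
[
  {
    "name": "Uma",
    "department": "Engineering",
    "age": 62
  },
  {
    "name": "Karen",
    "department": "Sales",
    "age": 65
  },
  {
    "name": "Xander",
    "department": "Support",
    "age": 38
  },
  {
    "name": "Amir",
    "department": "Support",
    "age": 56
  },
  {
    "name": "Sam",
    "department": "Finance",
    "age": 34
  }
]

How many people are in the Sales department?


Scanning records for department = Sales
  Record 1: Karen
Count: 1

ANSWER: 1


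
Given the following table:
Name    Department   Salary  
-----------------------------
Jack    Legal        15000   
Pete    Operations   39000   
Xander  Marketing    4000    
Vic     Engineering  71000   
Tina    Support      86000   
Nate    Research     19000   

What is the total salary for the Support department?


Support department members:
  Tina: 86000
Total = 86000 = 86000

ANSWER: 86000


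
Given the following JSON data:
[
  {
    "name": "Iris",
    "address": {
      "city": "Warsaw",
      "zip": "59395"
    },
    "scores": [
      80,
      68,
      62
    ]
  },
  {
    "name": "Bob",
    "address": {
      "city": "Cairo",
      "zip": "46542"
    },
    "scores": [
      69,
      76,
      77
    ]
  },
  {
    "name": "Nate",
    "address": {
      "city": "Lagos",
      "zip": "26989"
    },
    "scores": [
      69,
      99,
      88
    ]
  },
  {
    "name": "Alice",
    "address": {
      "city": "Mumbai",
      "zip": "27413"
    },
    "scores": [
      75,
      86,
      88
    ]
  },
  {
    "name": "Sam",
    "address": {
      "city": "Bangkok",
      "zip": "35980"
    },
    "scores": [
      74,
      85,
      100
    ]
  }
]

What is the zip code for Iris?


Path: records[0].address.zip
Value: 59395

ANSWER: 59395


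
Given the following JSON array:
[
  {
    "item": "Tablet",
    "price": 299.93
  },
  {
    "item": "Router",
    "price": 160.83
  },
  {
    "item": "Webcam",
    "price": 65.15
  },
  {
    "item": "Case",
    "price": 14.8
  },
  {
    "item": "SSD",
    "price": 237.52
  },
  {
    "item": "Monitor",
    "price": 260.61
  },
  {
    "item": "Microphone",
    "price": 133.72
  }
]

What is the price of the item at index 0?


Array index 0 -> Tablet
price = 299.93

ANSWER: 299.93


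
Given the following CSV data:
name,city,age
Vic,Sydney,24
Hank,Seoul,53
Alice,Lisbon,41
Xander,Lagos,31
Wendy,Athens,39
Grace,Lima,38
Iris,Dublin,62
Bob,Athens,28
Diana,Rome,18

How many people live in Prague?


Scanning city column for 'Prague':
Total matches: 0

ANSWER: 0


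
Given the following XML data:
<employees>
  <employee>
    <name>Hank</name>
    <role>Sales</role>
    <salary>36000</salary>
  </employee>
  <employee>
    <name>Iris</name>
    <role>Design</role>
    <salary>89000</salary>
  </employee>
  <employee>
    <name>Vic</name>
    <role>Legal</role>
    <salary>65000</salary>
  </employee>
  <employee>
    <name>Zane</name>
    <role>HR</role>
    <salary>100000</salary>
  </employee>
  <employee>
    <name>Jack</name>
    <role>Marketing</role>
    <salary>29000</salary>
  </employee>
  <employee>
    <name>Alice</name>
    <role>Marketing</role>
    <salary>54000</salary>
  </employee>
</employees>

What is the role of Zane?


Searching for <employee> with <name>Zane</name>
Found at position 4
<role>HR</role>

ANSWER: HR


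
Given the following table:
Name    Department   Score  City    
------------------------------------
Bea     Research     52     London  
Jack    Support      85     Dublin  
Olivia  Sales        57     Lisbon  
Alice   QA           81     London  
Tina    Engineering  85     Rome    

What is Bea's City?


Row 1: Bea
City = London

ANSWER: London


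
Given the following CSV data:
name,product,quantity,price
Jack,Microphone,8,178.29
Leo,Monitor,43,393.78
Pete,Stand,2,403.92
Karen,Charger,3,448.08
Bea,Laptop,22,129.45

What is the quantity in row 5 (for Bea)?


Row 5: Bea
Column 'quantity' = 22

ANSWER: 22


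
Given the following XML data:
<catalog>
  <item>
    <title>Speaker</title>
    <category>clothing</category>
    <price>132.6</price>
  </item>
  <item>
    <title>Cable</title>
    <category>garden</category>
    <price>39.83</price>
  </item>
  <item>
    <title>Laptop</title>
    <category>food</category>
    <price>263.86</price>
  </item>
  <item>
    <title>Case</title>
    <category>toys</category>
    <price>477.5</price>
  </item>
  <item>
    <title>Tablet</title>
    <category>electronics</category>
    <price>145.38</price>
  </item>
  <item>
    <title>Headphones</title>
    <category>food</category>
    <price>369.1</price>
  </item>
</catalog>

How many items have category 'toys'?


Scanning <item> elements for <category>toys</category>:
  Item 4: Case -> MATCH
Count: 1

ANSWER: 1


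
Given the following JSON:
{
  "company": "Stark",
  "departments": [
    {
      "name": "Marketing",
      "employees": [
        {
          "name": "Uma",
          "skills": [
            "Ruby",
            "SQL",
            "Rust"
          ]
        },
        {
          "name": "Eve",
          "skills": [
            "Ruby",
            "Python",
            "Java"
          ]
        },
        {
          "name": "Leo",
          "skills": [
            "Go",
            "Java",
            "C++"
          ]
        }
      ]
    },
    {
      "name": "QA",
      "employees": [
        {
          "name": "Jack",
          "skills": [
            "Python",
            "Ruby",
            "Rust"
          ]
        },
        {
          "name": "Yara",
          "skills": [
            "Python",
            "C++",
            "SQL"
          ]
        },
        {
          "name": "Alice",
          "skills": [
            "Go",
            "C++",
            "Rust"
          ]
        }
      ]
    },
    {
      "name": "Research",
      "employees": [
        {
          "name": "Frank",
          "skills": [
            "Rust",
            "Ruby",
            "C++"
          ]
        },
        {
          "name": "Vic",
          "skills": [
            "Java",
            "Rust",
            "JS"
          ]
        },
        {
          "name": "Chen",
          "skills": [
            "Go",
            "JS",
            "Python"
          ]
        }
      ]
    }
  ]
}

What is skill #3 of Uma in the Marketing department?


Path: departments[0].employees[0].skills[2]
Value: Rust

ANSWER: Rust


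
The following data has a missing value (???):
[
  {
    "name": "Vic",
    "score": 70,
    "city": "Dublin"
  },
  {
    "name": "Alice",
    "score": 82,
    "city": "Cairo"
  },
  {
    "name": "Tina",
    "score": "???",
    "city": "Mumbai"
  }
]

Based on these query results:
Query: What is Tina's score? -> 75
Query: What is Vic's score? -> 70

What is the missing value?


The missing value is Tina's score
From query: Tina's score = 75

ANSWER: 75


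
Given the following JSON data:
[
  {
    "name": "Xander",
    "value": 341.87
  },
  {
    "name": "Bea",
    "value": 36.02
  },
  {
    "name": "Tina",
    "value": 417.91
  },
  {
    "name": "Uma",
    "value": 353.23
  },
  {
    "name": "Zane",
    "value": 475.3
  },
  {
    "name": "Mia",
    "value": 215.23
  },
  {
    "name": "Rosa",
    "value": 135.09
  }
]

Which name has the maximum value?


Comparing values:
  Xander: 341.87
  Bea: 36.02
  Tina: 417.91
  Uma: 353.23
  Zane: 475.3
  Mia: 215.23
  Rosa: 135.09
Maximum: Zane (475.3)

ANSWER: Zane


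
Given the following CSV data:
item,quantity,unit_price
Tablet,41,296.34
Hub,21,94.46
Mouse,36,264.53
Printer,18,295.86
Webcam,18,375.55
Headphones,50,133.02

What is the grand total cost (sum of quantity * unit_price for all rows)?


Computing row totals:
  Tablet: 41 * 296.34 = 12149.94
  Hub: 21 * 94.46 = 1983.66
  Mouse: 36 * 264.53 = 9523.08
  Printer: 18 * 295.86 = 5325.48
  Webcam: 18 * 375.55 = 6759.9
  Headphones: 50 * 133.02 = 6651.0
Grand total = 12149.94 + 1983.66 + 9523.08 + 5325.48 + 6759.9 + 6651.0 = 42393.06

ANSWER: 42393.06


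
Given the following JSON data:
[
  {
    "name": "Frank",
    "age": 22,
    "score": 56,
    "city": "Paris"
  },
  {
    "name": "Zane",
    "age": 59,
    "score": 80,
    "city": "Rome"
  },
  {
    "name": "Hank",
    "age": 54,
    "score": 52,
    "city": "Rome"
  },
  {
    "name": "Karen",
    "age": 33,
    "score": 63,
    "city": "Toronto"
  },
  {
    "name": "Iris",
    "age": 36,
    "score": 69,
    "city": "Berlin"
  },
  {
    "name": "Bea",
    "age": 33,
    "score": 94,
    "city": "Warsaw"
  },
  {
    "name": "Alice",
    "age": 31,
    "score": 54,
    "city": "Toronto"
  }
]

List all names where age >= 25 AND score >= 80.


Checking both conditions:
  Frank (age=22, score=56) -> no
  Zane (age=59, score=80) -> YES
  Hank (age=54, score=52) -> no
  Karen (age=33, score=63) -> no
  Iris (age=36, score=69) -> no
  Bea (age=33, score=94) -> YES
  Alice (age=31, score=54) -> no


ANSWER: Zane, Bea
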